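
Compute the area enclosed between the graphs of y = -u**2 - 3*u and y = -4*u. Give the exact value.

Set the curves equal: -u**2 - 3*u = -4*u, so -u**2 + u = 0, which factors as -u*(u - 1) = 0. The curves meet at u = 0, 1.
On [0, 1], y = -u**2 - 3*u is on top; that piece has area ∫[0,1] (-u**2 + u) du = 1/6.

1/6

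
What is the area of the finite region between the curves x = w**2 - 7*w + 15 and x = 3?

Both boundary curves give x as a function of w, so integrate with respect to w. Setting them equal: w**2 - 7*w + 12 = 0, i.e. (w - 4)*(w - 3) = 0, so they meet at w = 3, 4.
For w in [3, 4], x = w**2 - 7*w + 15 is on the left; area = ∫[3,4] (-(w**2 - 7*w + 12)) dw = 1/6.

1/6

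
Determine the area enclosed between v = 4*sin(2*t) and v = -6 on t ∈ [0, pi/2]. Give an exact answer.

4 + 3*pi

On [0, pi/2], (4*sin(2*t)) - (-6) = 4*sin(2*t) + 6 is ≥ 0 throughout, so the area is a single integral of |4*sin(2*t) + 6|.
∫[0,pi/2] (4*sin(2*t) + 6) dt = 4 + 3*pi.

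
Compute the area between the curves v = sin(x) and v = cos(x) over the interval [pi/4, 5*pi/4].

On [pi/4, 5*pi/4], (sin(x)) - (cos(x)) = sin(x) - cos(x) is ≥ 0 throughout, so the area is a single integral of |sin(x) - cos(x)|.
∫[pi/4,5*pi/4] (sin(x) - cos(x)) dx = 2*sqrt(2).

2*sqrt(2)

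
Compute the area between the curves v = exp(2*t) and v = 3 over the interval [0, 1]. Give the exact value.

-11/2 + 3*log(3) + exp(2)/2

The difference (exp(2*t)) - (3) = exp(2*t) - 3 changes sign at t = log(3)/2 inside [0, 1], so split the integral there.
∫[0,log(3)/2] (exp(2*t) - 3) dt = 1 - 3*log(3)/2; the area of that piece is -1 + 3*log(3)/2.
∫[log(3)/2,1] (exp(2*t) - 3) dt = -9/2 + 3*log(3)/2 + exp(2)/2.
Total area = (-1 + 3*log(3)/2) + (-9/2 + 3*log(3)/2 + exp(2)/2) = -11/2 + 3*log(3) + exp(2)/2.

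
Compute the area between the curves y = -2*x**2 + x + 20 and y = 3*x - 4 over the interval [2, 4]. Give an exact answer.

The difference (-2*x**2 + x + 20) - (3*x - 4) = -2*x**2 - 2*x + 24 changes sign at x = 3 inside [2, 4], so split the integral there.
∫[2,3] (-2*x**2 - 2*x + 24) dx = 19/3.
∫[3,4] (-2*x**2 - 2*x + 24) dx = -23/3; the area of that piece is 23/3.
Total area = 19/3 + 23/3 = 14.

14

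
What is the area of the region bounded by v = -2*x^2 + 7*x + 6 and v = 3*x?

64/3

Set the curves equal: -2*x^2 + 7*x + 6 = 3*x, so -2*x^2 + 4*x + 6 = 0, which factors as -2*(x - 3)*(x + 1) = 0. The curves meet at x = -1, 3.
On [-1, 3], v = -2*x^2 + 7*x + 6 is on top; that piece has area ∫[-1,3] (-2*x^2 + 4*x + 6) dx = 64/3.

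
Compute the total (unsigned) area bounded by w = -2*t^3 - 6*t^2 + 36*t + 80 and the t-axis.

999/2

The curve meets the t-axis where -2*t^3 - 6*t^2 + 36*t + 80 = 0, i.e. -2*(t - 4)*(t + 2)*(t + 5) = 0, at t = -5, -2, 4.
On [-5, -2] the curve lies below the axis; ∫[-5,-2] (-2*t^3 - 6*t^2 + 36*t + 80) dt = -135/2, giving area 135/2.
On [-2, 4] the curve lies above the axis; ∫[-2,4] (-2*t^3 - 6*t^2 + 36*t + 80) dt = 432, giving area 432.
Total area = 135/2 + 432 = 999/2.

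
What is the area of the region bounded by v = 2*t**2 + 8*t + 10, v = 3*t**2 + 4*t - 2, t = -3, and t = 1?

94/3

The difference (2*t**2 + 8*t + 10) - (3*t**2 + 4*t - 2) = -t**2 + 4*t + 12 changes sign at t = -2 inside [-3, 1], so split the integral there.
∫[-3,-2] (-t**2 + 4*t + 12) dt = -13/3; the area of that piece is 13/3.
∫[-2,1] (-t**2 + 4*t + 12) dt = 27.
Total area = 13/3 + 27 = 94/3.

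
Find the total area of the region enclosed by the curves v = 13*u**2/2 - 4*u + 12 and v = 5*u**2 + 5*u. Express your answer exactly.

Set the curves equal: 13*u**2/2 - 4*u + 12 = 5*u**2 + 5*u, so 3*u**2/2 - 9*u + 12 = 0, which factors as 3*(u - 4)*(u - 2)/2 = 0. The curves meet at u = 2, 4.
On [2, 4], v = 5*u**2 + 5*u is on top; that piece has area ∫[2,4] (-(3*u**2/2 - 9*u + 12)) du = 2.

2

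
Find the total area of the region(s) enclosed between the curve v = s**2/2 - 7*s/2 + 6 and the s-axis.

The curve meets the s-axis where s**2/2 - 7*s/2 + 6 = 0, i.e. (s - 4)*(s - 3)/2 = 0, at s = 3, 4.
On [3, 4] the curve lies below the axis; ∫[3,4] (s**2/2 - 7*s/2 + 6) ds = -1/12, giving area 1/12.

1/12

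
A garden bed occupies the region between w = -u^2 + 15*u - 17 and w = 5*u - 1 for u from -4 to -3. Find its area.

On [-4, -3], (-u^2 + 15*u - 17) - (5*u - 1) = -u^2 + 10*u - 16 is ≤ 0 throughout, so the area is a single integral of |-u^2 + 10*u - 16|.
∫[-4,-3] (-u^2 + 10*u - 16) du = -190/3; the area of that piece is 190/3.

190/3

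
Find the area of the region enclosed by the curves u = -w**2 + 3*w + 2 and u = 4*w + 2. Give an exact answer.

1/6

Both boundary curves give u as a function of w, so integrate with respect to w. Setting them equal: -w**2 - w = 0, i.e. -w*(w + 1) = 0, so they meet at w = -1, 0.
For w in [-1, 0], u = -w**2 + 3*w + 2 is on the right; area = ∫[-1,0] (-w**2 - w) dw = 1/6.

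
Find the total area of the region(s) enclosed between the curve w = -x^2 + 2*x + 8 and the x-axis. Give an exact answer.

36

The curve meets the x-axis where -x^2 + 2*x + 8 = 0, i.e. -(x - 4)*(x + 2) = 0, at x = -2, 4.
On [-2, 4] the curve lies above the axis; ∫[-2,4] (-x^2 + 2*x + 8) dx = 36, giving area 36.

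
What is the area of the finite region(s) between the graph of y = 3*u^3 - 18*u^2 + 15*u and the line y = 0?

393/4

The curve meets the u-axis where 3*u^3 - 18*u^2 + 15*u = 0, i.e. 3*u*(u - 5)*(u - 1) = 0, at u = 0, 1, 5.
On [0, 1] the curve lies above the axis; ∫[0,1] (3*u^3 - 18*u^2 + 15*u) du = 9/4, giving area 9/4.
On [1, 5] the curve lies below the axis; ∫[1,5] (3*u^3 - 18*u^2 + 15*u) du = -96, giving area 96.
Total area = 9/4 + 96 = 393/4.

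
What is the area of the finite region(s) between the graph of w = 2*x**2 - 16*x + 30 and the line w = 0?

8/3

The curve meets the x-axis where 2*x**2 - 16*x + 30 = 0, i.e. 2*(x - 5)*(x - 3) = 0, at x = 3, 5.
On [3, 5] the curve lies below the axis; ∫[3,5] (2*x**2 - 16*x + 30) dx = -8/3, giving area 8/3.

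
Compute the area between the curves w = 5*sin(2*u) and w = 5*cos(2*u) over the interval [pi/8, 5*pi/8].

On [pi/8, 5*pi/8], (5*sin(2*u)) - (5*cos(2*u)) = 5*sin(2*u) - 5*cos(2*u) is ≥ 0 throughout, so the area is a single integral of |5*sin(2*u) - 5*cos(2*u)|.
∫[pi/8,5*pi/8] (5*sin(2*u) - 5*cos(2*u)) du = 5*sqrt(2).

5*sqrt(2)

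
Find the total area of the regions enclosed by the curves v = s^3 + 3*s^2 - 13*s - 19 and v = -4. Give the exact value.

Set the curves equal: s^3 + 3*s^2 - 13*s - 19 = -4, so s^3 + 3*s^2 - 13*s - 15 = 0, which factors as (s - 3)*(s + 1)*(s + 5) = 0. The curves meet at s = -5, -1, 3.
On [-5, -1], v = s^3 + 3*s^2 - 13*s - 19 is on top; that piece has area ∫[-5,-1] (s^3 + 3*s^2 - 13*s - 15) ds = 64.
On [-1, 3], v = -4 is on top; that piece has area ∫[-1,3] (-(s^3 + 3*s^2 - 13*s - 15)) ds = 64.
Total enclosed area = 64 + 64 = 128.

128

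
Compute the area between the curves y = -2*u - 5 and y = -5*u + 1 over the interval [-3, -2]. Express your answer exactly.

27/2

On [-3, -2], (-2*u - 5) - (-5*u + 1) = 3*u - 6 is ≤ 0 throughout, so the area is a single integral of |3*u - 6|.
∫[-3,-2] (3*u - 6) du = -27/2; the area of that piece is 27/2.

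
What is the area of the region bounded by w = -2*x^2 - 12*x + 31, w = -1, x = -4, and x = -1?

On [-4, -1], (-2*x^2 - 12*x + 31) - (-1) = -2*x^2 - 12*x + 32 is ≥ 0 throughout, so the area is a single integral of |-2*x^2 - 12*x + 32|.
∫[-4,-1] (-2*x^2 - 12*x + 32) dx = 144.

144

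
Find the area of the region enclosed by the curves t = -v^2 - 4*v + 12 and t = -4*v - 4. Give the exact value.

Both boundary curves give t as a function of v, so integrate with respect to v. Setting them equal: -v^2 + 16 = 0, i.e. -(v - 4)*(v + 4) = 0, so they meet at v = -4, 4.
For v in [-4, 4], t = -v^2 - 4*v + 12 is on the right; area = ∫[-4,4] (-v^2 + 16) dv = 256/3.

256/3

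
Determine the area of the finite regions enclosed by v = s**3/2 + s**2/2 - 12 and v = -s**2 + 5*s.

407/8

Set the curves equal: s**3/2 + s**2/2 - 12 = -s**2 + 5*s, so s**3/2 + 3*s**2/2 - 5*s - 12 = 0, which factors as (s - 3)*(s + 2)*(s + 4)/2 = 0. The curves meet at s = -4, -2, 3.
On [-4, -2], v = s**3/2 + s**2/2 - 12 is on top; that piece has area ∫[-4,-2] (s**3/2 + 3*s**2/2 - 5*s - 12) ds = 4.
On [-2, 3], v = -s**2 + 5*s is on top; that piece has area ∫[-2,3] (-(s**3/2 + 3*s**2/2 - 5*s - 12)) ds = 375/8.
Total enclosed area = 4 + 375/8 = 407/8.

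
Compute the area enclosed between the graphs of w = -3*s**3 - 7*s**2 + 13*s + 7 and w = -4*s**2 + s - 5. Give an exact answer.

Set the curves equal: -3*s**3 - 7*s**2 + 13*s + 7 = -4*s**2 + s - 5, so -3*s**3 - 3*s**2 + 12*s + 12 = 0, which factors as -3*(s - 2)*(s + 1)*(s + 2) = 0. The curves meet at s = -2, -1, 2.
On [-2, -1], w = -4*s**2 + s - 5 is on top; that piece has area ∫[-2,-1] (-(-3*s**3 - 3*s**2 + 12*s + 12)) ds = 7/4.
On [-1, 2], w = -3*s**3 - 7*s**2 + 13*s + 7 is on top; that piece has area ∫[-1,2] (-3*s**3 - 3*s**2 + 12*s + 12) ds = 135/4.
Total enclosed area = 7/4 + 135/4 = 71/2.

71/2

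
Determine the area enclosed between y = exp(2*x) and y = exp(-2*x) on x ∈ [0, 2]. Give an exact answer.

On [0, 2], (exp(2*x)) - (exp(-2*x)) = exp(2*x) - exp(-2*x) is ≥ 0 throughout, so the area is a single integral of |exp(2*x) - exp(-2*x)|.
∫[0,2] (exp(2*x) - exp(-2*x)) dx = -1 + exp(-4)/2 + exp(4)/2.

-1 + exp(-4)/2 + exp(4)/2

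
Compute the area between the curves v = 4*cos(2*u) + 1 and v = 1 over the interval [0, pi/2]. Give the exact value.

4

The difference (4*cos(2*u) + 1) - (1) = 4*cos(2*u) changes sign at u = pi/4 inside [0, pi/2], so split the integral there.
∫[0,pi/4] (4*cos(2*u)) du = 2.
∫[pi/4,pi/2] (4*cos(2*u)) du = -2; the area of that piece is 2.
Total area = 2 + 2 = 4.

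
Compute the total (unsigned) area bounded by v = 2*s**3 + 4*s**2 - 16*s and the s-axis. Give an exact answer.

The curve meets the s-axis where 2*s**3 + 4*s**2 - 16*s = 0, i.e. 2*s*(s - 2)*(s + 4) = 0, at s = -4, 0, 2.
On [-4, 0] the curve lies above the axis; ∫[-4,0] (2*s**3 + 4*s**2 - 16*s) ds = 256/3, giving area 256/3.
On [0, 2] the curve lies below the axis; ∫[0,2] (2*s**3 + 4*s**2 - 16*s) ds = -40/3, giving area 40/3.
Total area = 256/3 + 40/3 = 296/3.

296/3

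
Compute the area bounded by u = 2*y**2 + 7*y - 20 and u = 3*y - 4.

Both boundary curves give u as a function of y, so integrate with respect to y. Setting them equal: 2*y**2 + 4*y - 16 = 0, i.e. 2*(y - 2)*(y + 4) = 0, so they meet at y = -4, 2.
For y in [-4, 2], u = 2*y**2 + 7*y - 20 is on the left; area = ∫[-4,2] (-(2*y**2 + 4*y - 16)) dy = 72.

72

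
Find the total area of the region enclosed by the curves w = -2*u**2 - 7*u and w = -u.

Set the curves equal: -2*u**2 - 7*u = -u, so -2*u**2 - 6*u = 0, which factors as -2*u*(u + 3) = 0. The curves meet at u = -3, 0.
On [-3, 0], w = -2*u**2 - 7*u is on top; that piece has area ∫[-3,0] (-2*u**2 - 6*u) du = 9.

9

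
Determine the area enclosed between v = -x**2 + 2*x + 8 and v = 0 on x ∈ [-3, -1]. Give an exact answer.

6

The difference (-x**2 + 2*x + 8) - (0) = -x**2 + 2*x + 8 changes sign at x = -2 inside [-3, -1], so split the integral there.
∫[-3,-2] (-x**2 + 2*x + 8) dx = -10/3; the area of that piece is 10/3.
∫[-2,-1] (-x**2 + 2*x + 8) dx = 8/3.
Total area = 10/3 + 8/3 = 6.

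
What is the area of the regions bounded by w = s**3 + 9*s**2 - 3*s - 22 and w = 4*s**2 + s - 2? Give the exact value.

Set the curves equal: s**3 + 9*s**2 - 3*s - 22 = 4*s**2 + s - 2, so s**3 + 5*s**2 - 4*s - 20 = 0, which factors as (s - 2)*(s + 2)*(s + 5) = 0. The curves meet at s = -5, -2, 2.
On [-5, -2], w = s**3 + 9*s**2 - 3*s - 22 is on top; that piece has area ∫[-5,-2] (s**3 + 5*s**2 - 4*s - 20) ds = 99/4.
On [-2, 2], w = 4*s**2 + s - 2 is on top; that piece has area ∫[-2,2] (-(s**3 + 5*s**2 - 4*s - 20)) ds = 160/3.
Total enclosed area = 99/4 + 160/3 = 937/12.

937/12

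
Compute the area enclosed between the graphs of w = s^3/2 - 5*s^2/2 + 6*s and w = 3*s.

37/24

Set the curves equal: s^3/2 - 5*s^2/2 + 6*s = 3*s, so s^3/2 - 5*s^2/2 + 3*s = 0, which factors as s*(s - 3)*(s - 2)/2 = 0. The curves meet at s = 0, 2, 3.
On [0, 2], w = s^3/2 - 5*s^2/2 + 6*s is on top; that piece has area ∫[0,2] (s^3/2 - 5*s^2/2 + 3*s) ds = 4/3.
On [2, 3], w = 3*s is on top; that piece has area ∫[2,3] (-(s^3/2 - 5*s^2/2 + 3*s)) ds = 5/24.
Total enclosed area = 4/3 + 5/24 = 37/24.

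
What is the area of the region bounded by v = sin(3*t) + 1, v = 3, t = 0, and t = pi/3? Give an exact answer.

-2/3 + 2*pi/3

On [0, pi/3], (sin(3*t) + 1) - (3) = sin(3*t) - 2 is ≤ 0 throughout, so the area is a single integral of |sin(3*t) - 2|.
∫[0,pi/3] (sin(3*t) - 2) dt = 2/3 - 2*pi/3; the area of that piece is -2/3 + 2*pi/3.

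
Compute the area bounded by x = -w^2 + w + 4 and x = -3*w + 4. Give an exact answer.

32/3

Both boundary curves give x as a function of w, so integrate with respect to w. Setting them equal: -w^2 + 4*w = 0, i.e. -w*(w - 4) = 0, so they meet at w = 0, 4.
For w in [0, 4], x = -w^2 + w + 4 is on the right; area = ∫[0,4] (-w^2 + 4*w) dw = 32/3.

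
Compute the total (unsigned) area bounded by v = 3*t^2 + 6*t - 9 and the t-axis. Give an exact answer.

The curve meets the t-axis where 3*t^2 + 6*t - 9 = 0, i.e. 3*(t - 1)*(t + 3) = 0, at t = -3, 1.
On [-3, 1] the curve lies below the axis; ∫[-3,1] (3*t^2 + 6*t - 9) dt = -32, giving area 32.

32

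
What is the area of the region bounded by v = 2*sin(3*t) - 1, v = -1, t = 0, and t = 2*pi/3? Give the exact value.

The difference (2*sin(3*t) - 1) - (-1) = 2*sin(3*t) changes sign at t = pi/3 inside [0, 2*pi/3], so split the integral there.
∫[0,pi/3] (2*sin(3*t)) dt = 4/3.
∫[pi/3,2*pi/3] (2*sin(3*t)) dt = -4/3; the area of that piece is 4/3.
Total area = 4/3 + 4/3 = 8/3.

8/3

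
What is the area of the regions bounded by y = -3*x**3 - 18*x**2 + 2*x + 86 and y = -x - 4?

1221/4

Set the curves equal: -3*x**3 - 18*x**2 + 2*x + 86 = -x - 4, so -3*x**3 - 18*x**2 + 3*x + 90 = 0, which factors as -3*(x - 2)*(x + 3)*(x + 5) = 0. The curves meet at x = -5, -3, 2.
On [-5, -3], y = -x - 4 is on top; that piece has area ∫[-5,-3] (-(-3*x**3 - 18*x**2 + 3*x + 90)) dx = 24.
On [-3, 2], y = -3*x**3 - 18*x**2 + 2*x + 86 is on top; that piece has area ∫[-3,2] (-3*x**3 - 18*x**2 + 3*x + 90) dx = 1125/4.
Total enclosed area = 24 + 1125/4 = 1221/4.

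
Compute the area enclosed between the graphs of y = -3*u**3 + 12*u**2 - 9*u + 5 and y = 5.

Set the curves equal: -3*u**3 + 12*u**2 - 9*u + 5 = 5, so -3*u**3 + 12*u**2 - 9*u = 0, which factors as -3*u*(u - 3)*(u - 1) = 0. The curves meet at u = 0, 1, 3.
On [0, 1], y = 5 is on top; that piece has area ∫[0,1] (-(-3*u**3 + 12*u**2 - 9*u)) du = 5/4.
On [1, 3], y = -3*u**3 + 12*u**2 - 9*u + 5 is on top; that piece has area ∫[1,3] (-3*u**3 + 12*u**2 - 9*u) du = 8.
Total enclosed area = 5/4 + 8 = 37/4.

37/4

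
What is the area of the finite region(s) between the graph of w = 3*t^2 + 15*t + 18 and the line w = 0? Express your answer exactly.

1/2

The curve meets the t-axis where 3*t^2 + 15*t + 18 = 0, i.e. 3*(t + 2)*(t + 3) = 0, at t = -3, -2.
On [-3, -2] the curve lies below the axis; ∫[-3,-2] (3*t^2 + 15*t + 18) dt = -1/2, giving area 1/2.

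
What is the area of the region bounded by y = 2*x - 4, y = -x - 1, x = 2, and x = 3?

9/2

On [2, 3], (2*x - 4) - (-x - 1) = 3*x - 3 is ≥ 0 throughout, so the area is a single integral of |3*x - 3|.
∫[2,3] (3*x - 3) dx = 9/2.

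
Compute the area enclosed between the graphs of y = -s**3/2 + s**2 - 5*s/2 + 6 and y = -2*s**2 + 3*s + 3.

Set the curves equal: -s**3/2 + s**2 - 5*s/2 + 6 = -2*s**2 + 3*s + 3, so -s**3/2 + 3*s**2 - 11*s/2 + 3 = 0, which factors as -(s - 3)*(s - 2)*(s - 1)/2 = 0. The curves meet at s = 1, 2, 3.
On [1, 2], y = -2*s**2 + 3*s + 3 is on top; that piece has area ∫[1,2] (-(-s**3/2 + 3*s**2 - 11*s/2 + 3)) ds = 1/8.
On [2, 3], y = -s**3/2 + s**2 - 5*s/2 + 6 is on top; that piece has area ∫[2,3] (-s**3/2 + 3*s**2 - 11*s/2 + 3) ds = 1/8.
Total enclosed area = 1/8 + 1/8 = 1/4.

1/4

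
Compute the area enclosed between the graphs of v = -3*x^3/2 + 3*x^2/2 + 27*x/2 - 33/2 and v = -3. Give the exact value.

Set the curves equal: -3*x^3/2 + 3*x^2/2 + 27*x/2 - 33/2 = -3, so -3*x^3/2 + 3*x^2/2 + 27*x/2 - 27/2 = 0, which factors as -3*(x - 3)*(x - 1)*(x + 3)/2 = 0. The curves meet at x = -3, 1, 3.
On [-3, 1], v = -3 is on top; that piece has area ∫[-3,1] (-(-3*x^3/2 + 3*x^2/2 + 27*x/2 - 27/2)) dx = 64.
On [1, 3], v = -3*x^3/2 + 3*x^2/2 + 27*x/2 - 33/2 is on top; that piece has area ∫[1,3] (-3*x^3/2 + 3*x^2/2 + 27*x/2 - 27/2) dx = 10.
Total enclosed area = 64 + 10 = 74.

74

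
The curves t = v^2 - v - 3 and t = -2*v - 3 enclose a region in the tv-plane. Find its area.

Both boundary curves give t as a function of v, so integrate with respect to v. Setting them equal: v^2 + v = 0, i.e. v*(v + 1) = 0, so they meet at v = -1, 0.
For v in [-1, 0], t = v^2 - v - 3 is on the left; area = ∫[-1,0] (-(v^2 + v)) dv = 1/6.

1/6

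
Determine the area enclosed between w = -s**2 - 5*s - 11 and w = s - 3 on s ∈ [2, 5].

On [2, 5], (-s**2 - 5*s - 11) - (s - 3) = -s**2 - 6*s - 8 is ≤ 0 throughout, so the area is a single integral of |-s**2 - 6*s - 8|.
∫[2,5] (-s**2 - 6*s - 8) ds = -126; the area of that piece is 126.

126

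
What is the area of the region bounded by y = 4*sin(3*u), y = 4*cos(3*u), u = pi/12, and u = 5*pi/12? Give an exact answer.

8*sqrt(2)/3

On [pi/12, 5*pi/12], (4*sin(3*u)) - (4*cos(3*u)) = 4*sin(3*u) - 4*cos(3*u) is ≥ 0 throughout, so the area is a single integral of |4*sin(3*u) - 4*cos(3*u)|.
∫[pi/12,5*pi/12] (4*sin(3*u) - 4*cos(3*u)) du = 8*sqrt(2)/3.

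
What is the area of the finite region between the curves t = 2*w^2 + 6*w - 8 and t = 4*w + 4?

125/3

Both boundary curves give t as a function of w, so integrate with respect to w. Setting them equal: 2*w^2 + 2*w - 12 = 0, i.e. 2*(w - 2)*(w + 3) = 0, so they meet at w = -3, 2.
For w in [-3, 2], t = 2*w^2 + 6*w - 8 is on the left; area = ∫[-3,2] (-(2*w^2 + 2*w - 12)) dw = 125/3.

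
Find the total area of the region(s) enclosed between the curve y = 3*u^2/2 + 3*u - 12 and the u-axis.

54

The curve meets the u-axis where 3*u^2/2 + 3*u - 12 = 0, i.e. 3*(u - 2)*(u + 4)/2 = 0, at u = -4, 2.
On [-4, 2] the curve lies below the axis; ∫[-4,2] (3*u^2/2 + 3*u - 12) du = -54, giving area 54.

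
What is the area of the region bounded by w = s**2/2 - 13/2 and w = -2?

18

Set the curves equal: s**2/2 - 13/2 = -2, so s**2/2 - 9/2 = 0, which factors as (s - 3)*(s + 3)/2 = 0. The curves meet at s = -3, 3.
On [-3, 3], w = -2 is on top; that piece has area ∫[-3,3] (-(s**2/2 - 9/2)) ds = 18.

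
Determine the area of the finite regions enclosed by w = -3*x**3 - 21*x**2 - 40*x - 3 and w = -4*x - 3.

Set the curves equal: -3*x**3 - 21*x**2 - 40*x - 3 = -4*x - 3, so -3*x**3 - 21*x**2 - 36*x = 0, which factors as -3*x*(x + 3)*(x + 4) = 0. The curves meet at x = -4, -3, 0.
On [-4, -3], w = -4*x - 3 is on top; that piece has area ∫[-4,-3] (-(-3*x**3 - 21*x**2 - 36*x)) dx = 7/4.
On [-3, 0], w = -3*x**3 - 21*x**2 - 40*x - 3 is on top; that piece has area ∫[-3,0] (-3*x**3 - 21*x**2 - 36*x) dx = 135/4.
Total enclosed area = 7/4 + 135/4 = 71/2.

71/2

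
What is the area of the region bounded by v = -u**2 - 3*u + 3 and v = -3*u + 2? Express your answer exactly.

4/3

Set the curves equal: -u**2 - 3*u + 3 = -3*u + 2, so -u**2 + 1 = 0, which factors as -(u - 1)*(u + 1) = 0. The curves meet at u = -1, 1.
On [-1, 1], v = -u**2 - 3*u + 3 is on top; that piece has area ∫[-1,1] (-u**2 + 1) du = 4/3.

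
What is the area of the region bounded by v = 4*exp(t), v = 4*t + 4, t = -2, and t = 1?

On [-2, 1], (4*exp(t)) - (4*t + 4) = -4*t + 4*exp(t) - 4 is ≥ 0 throughout, so the area is a single integral of |-4*t + 4*exp(t) - 4|.
∫[-2,1] (-4*t + 4*exp(t) - 4) dt = -6 - 4*exp(-2) + 4*exp(1).

-6 - 4*exp(-2) + 4*exp(1)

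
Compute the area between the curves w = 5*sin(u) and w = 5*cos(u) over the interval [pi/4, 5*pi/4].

On [pi/4, 5*pi/4], (5*sin(u)) - (5*cos(u)) = 5*sin(u) - 5*cos(u) is ≥ 0 throughout, so the area is a single integral of |5*sin(u) - 5*cos(u)|.
∫[pi/4,5*pi/4] (5*sin(u) - 5*cos(u)) du = 10*sqrt(2).

10*sqrt(2)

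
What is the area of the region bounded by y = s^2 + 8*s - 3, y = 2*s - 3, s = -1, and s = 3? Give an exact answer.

The difference (s^2 + 8*s - 3) - (2*s - 3) = s^2 + 6*s changes sign at s = 0 inside [-1, 3], so split the integral there.
∫[-1,0] (s^2 + 6*s) ds = -8/3; the area of that piece is 8/3.
∫[0,3] (s^2 + 6*s) ds = 36.
Total area = 8/3 + 36 = 116/3.

116/3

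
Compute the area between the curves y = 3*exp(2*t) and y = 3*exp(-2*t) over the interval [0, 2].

-3 + 3*exp(-4)/2 + 3*exp(4)/2

On [0, 2], (3*exp(2*t)) - (3*exp(-2*t)) = 3*exp(2*t) - 3*exp(-2*t) is ≥ 0 throughout, so the area is a single integral of |3*exp(2*t) - 3*exp(-2*t)|.
∫[0,2] (3*exp(2*t) - 3*exp(-2*t)) dt = -3 + 3*exp(-4)/2 + 3*exp(4)/2.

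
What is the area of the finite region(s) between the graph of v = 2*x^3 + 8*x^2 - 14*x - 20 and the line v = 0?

The curve meets the x-axis where 2*x^3 + 8*x^2 - 14*x - 20 = 0, i.e. 2*(x - 2)*(x + 1)*(x + 5) = 0, at x = -5, -1, 2.
On [-5, -1] the curve lies above the axis; ∫[-5,-1] (2*x^3 + 8*x^2 - 14*x - 20) dx = 320/3, giving area 320/3.
On [-1, 2] the curve lies below the axis; ∫[-1,2] (2*x^3 + 8*x^2 - 14*x - 20) dx = -99/2, giving area 99/2.
Total area = 320/3 + 99/2 = 937/6.

937/6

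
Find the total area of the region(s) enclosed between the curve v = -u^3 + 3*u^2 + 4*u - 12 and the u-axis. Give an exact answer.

The curve meets the u-axis where -u^3 + 3*u^2 + 4*u - 12 = 0, i.e. -(u - 3)*(u - 2)*(u + 2) = 0, at u = -2, 2, 3.
On [-2, 2] the curve lies below the axis; ∫[-2,2] (-u^3 + 3*u^2 + 4*u - 12) du = -32, giving area 32.
On [2, 3] the curve lies above the axis; ∫[2,3] (-u^3 + 3*u^2 + 4*u - 12) du = 3/4, giving area 3/4.
Total area = 32 + 3/4 = 131/4.

131/4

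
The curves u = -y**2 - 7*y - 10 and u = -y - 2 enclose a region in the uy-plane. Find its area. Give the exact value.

Both boundary curves give u as a function of y, so integrate with respect to y. Setting them equal: -y**2 - 6*y - 8 = 0, i.e. -(y + 2)*(y + 4) = 0, so they meet at y = -4, -2.
For y in [-4, -2], u = -y**2 - 7*y - 10 is on the right; area = ∫[-4,-2] (-y**2 - 6*y - 8) dy = 4/3.

4/3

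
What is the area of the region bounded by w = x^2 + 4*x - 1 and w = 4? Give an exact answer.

36

Set the curves equal: x^2 + 4*x - 1 = 4, so x^2 + 4*x - 5 = 0, which factors as (x - 1)*(x + 5) = 0. The curves meet at x = -5, 1.
On [-5, 1], w = 4 is on top; that piece has area ∫[-5,1] (-(x^2 + 4*x - 5)) dx = 36.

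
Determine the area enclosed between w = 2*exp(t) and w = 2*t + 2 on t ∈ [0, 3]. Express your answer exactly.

On [0, 3], (2*exp(t)) - (2*t + 2) = -2*t + 2*exp(t) - 2 is ≥ 0 throughout, so the area is a single integral of |-2*t + 2*exp(t) - 2|.
∫[0,3] (-2*t + 2*exp(t) - 2) dt = -17 + 2*exp(3).

-17 + 2*exp(3)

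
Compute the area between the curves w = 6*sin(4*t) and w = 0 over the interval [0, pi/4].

3

On [0, pi/4], (6*sin(4*t)) - (0) = 6*sin(4*t) is ≥ 0 throughout, so the area is a single integral of |6*sin(4*t)|.
∫[0,pi/4] (6*sin(4*t)) dt = 3.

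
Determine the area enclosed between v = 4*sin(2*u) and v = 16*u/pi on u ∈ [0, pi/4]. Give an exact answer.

2 - pi/2

On [0, pi/4], (4*sin(2*u)) - (16*u/pi) = -16*u/pi + 4*sin(2*u) is ≥ 0 throughout, so the area is a single integral of |-16*u/pi + 4*sin(2*u)|.
∫[0,pi/4] (-16*u/pi + 4*sin(2*u)) du = 2 - pi/2.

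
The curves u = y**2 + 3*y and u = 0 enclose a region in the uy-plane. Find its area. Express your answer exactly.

Both boundary curves give u as a function of y, so integrate with respect to y. Setting them equal: y**2 + 3*y = 0, i.e. y*(y + 3) = 0, so they meet at y = -3, 0.
For y in [-3, 0], u = y**2 + 3*y is on the left; area = ∫[-3,0] (-(y**2 + 3*y)) dy = 9/2.

9/2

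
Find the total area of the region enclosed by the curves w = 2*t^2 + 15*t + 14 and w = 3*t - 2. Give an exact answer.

Set the curves equal: 2*t^2 + 15*t + 14 = 3*t - 2, so 2*t^2 + 12*t + 16 = 0, which factors as 2*(t + 2)*(t + 4) = 0. The curves meet at t = -4, -2.
On [-4, -2], w = 3*t - 2 is on top; that piece has area ∫[-4,-2] (-(2*t^2 + 12*t + 16)) dt = 8/3.

8/3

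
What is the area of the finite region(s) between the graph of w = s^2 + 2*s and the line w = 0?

4/3

The curve meets the s-axis where s^2 + 2*s = 0, i.e. s*(s + 2) = 0, at s = -2, 0.
On [-2, 0] the curve lies below the axis; ∫[-2,0] (s^2 + 2*s) ds = -4/3, giving area 4/3.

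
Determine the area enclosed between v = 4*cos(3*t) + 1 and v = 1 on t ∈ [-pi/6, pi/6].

On [-pi/6, pi/6], (4*cos(3*t) + 1) - (1) = 4*cos(3*t) is ≥ 0 throughout, so the area is a single integral of |4*cos(3*t)|.
∫[-pi/6,pi/6] (4*cos(3*t)) dt = 8/3.

8/3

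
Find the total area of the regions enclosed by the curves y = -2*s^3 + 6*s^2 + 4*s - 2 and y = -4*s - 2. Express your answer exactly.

131/2

Set the curves equal: -2*s^3 + 6*s^2 + 4*s - 2 = -4*s - 2, so -2*s^3 + 6*s^2 + 8*s = 0, which factors as -2*s*(s - 4)*(s + 1) = 0. The curves meet at s = -1, 0, 4.
On [-1, 0], y = -4*s - 2 is on top; that piece has area ∫[-1,0] (-(-2*s^3 + 6*s^2 + 8*s)) ds = 3/2.
On [0, 4], y = -2*s^3 + 6*s^2 + 4*s - 2 is on top; that piece has area ∫[0,4] (-2*s^3 + 6*s^2 + 8*s) ds = 64.
Total enclosed area = 3/2 + 64 = 131/2.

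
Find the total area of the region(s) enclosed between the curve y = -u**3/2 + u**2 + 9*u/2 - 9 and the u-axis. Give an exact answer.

443/12

The curve meets the u-axis where -u**3/2 + u**2 + 9*u/2 - 9 = 0, i.e. -(u - 3)*(u - 2)*(u + 3)/2 = 0, at u = -3, 2, 3.
On [-3, 2] the curve lies below the axis; ∫[-3,2] (-u**3/2 + u**2 + 9*u/2 - 9) du = -875/24, giving area 875/24.
On [2, 3] the curve lies above the axis; ∫[2,3] (-u**3/2 + u**2 + 9*u/2 - 9) du = 11/24, giving area 11/24.
Total area = 875/24 + 11/24 = 443/12.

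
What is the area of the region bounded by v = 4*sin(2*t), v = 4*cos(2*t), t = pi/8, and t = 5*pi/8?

On [pi/8, 5*pi/8], (4*sin(2*t)) - (4*cos(2*t)) = 4*sin(2*t) - 4*cos(2*t) is ≥ 0 throughout, so the area is a single integral of |4*sin(2*t) - 4*cos(2*t)|.
∫[pi/8,5*pi/8] (4*sin(2*t) - 4*cos(2*t)) dt = 4*sqrt(2).

4*sqrt(2)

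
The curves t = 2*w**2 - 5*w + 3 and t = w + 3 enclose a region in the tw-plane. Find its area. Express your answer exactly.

9

Both boundary curves give t as a function of w, so integrate with respect to w. Setting them equal: 2*w**2 - 6*w = 0, i.e. 2*w*(w - 3) = 0, so they meet at w = 0, 3.
For w in [0, 3], t = 2*w**2 - 5*w + 3 is on the left; area = ∫[0,3] (-(2*w**2 - 6*w)) dw = 9.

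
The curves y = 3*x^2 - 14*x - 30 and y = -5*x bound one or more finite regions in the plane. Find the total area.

Set the curves equal: 3*x^2 - 14*x - 30 = -5*x, so 3*x^2 - 9*x - 30 = 0, which factors as 3*(x - 5)*(x + 2) = 0. The curves meet at x = -2, 5.
On [-2, 5], y = -5*x is on top; that piece has area ∫[-2,5] (-(3*x^2 - 9*x - 30)) dx = 343/2.

343/2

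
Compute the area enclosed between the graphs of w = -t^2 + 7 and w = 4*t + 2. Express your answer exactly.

36

Set the curves equal: -t^2 + 7 = 4*t + 2, so -t^2 - 4*t + 5 = 0, which factors as -(t - 1)*(t + 5) = 0. The curves meet at t = -5, 1.
On [-5, 1], w = -t^2 + 7 is on top; that piece has area ∫[-5,1] (-t^2 - 4*t + 5) dt = 36.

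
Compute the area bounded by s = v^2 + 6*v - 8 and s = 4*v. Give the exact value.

Both boundary curves give s as a function of v, so integrate with respect to v. Setting them equal: v^2 + 2*v - 8 = 0, i.e. (v - 2)*(v + 4) = 0, so they meet at v = -4, 2.
For v in [-4, 2], s = v^2 + 6*v - 8 is on the left; area = ∫[-4,2] (-(v^2 + 2*v - 8)) dv = 36.

36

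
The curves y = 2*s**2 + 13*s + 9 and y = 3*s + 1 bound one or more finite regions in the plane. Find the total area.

9

Set the curves equal: 2*s**2 + 13*s + 9 = 3*s + 1, so 2*s**2 + 10*s + 8 = 0, which factors as 2*(s + 1)*(s + 4) = 0. The curves meet at s = -4, -1.
On [-4, -1], y = 3*s + 1 is on top; that piece has area ∫[-4,-1] (-(2*s**2 + 10*s + 8)) ds = 9.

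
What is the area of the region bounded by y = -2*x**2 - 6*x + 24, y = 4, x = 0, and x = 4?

The difference (-2*x**2 - 6*x + 24) - (4) = -2*x**2 - 6*x + 20 changes sign at x = 2 inside [0, 4], so split the integral there.
∫[0,2] (-2*x**2 - 6*x + 20) dx = 68/3.
∫[2,4] (-2*x**2 - 6*x + 20) dx = -100/3; the area of that piece is 100/3.
Total area = 68/3 + 100/3 = 56.

56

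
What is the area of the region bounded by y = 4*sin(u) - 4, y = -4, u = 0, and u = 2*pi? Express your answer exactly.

16

The difference (4*sin(u) - 4) - (-4) = 4*sin(u) changes sign at u = pi inside [0, 2*pi], so split the integral there.
∫[0,pi] (4*sin(u)) du = 8.
∫[pi,2*pi] (4*sin(u)) du = -8; the area of that piece is 8.
Total area = 8 + 8 = 16.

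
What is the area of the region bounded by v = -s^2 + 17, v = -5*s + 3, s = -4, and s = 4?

332/3

The difference (-s^2 + 17) - (-5*s + 3) = -s^2 + 5*s + 14 changes sign at s = -2 inside [-4, 4], so split the integral there.
∫[-4,-2] (-s^2 + 5*s + 14) ds = -62/3; the area of that piece is 62/3.
∫[-2,4] (-s^2 + 5*s + 14) ds = 90.
Total area = 62/3 + 90 = 332/3.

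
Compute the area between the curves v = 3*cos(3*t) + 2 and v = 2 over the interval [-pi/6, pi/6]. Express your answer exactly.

On [-pi/6, pi/6], (3*cos(3*t) + 2) - (2) = 3*cos(3*t) is ≥ 0 throughout, so the area is a single integral of |3*cos(3*t)|.
∫[-pi/6,pi/6] (3*cos(3*t)) dt = 2.

2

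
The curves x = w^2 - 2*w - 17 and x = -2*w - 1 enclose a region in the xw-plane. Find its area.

256/3

Both boundary curves give x as a function of w, so integrate with respect to w. Setting them equal: w^2 - 16 = 0, i.e. (w - 4)*(w + 4) = 0, so they meet at w = -4, 4.
For w in [-4, 4], x = w^2 - 2*w - 17 is on the left; area = ∫[-4,4] (-(w^2 - 16)) dw = 256/3.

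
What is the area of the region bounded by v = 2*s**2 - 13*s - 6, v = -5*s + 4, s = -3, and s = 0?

104/3

The difference (2*s**2 - 13*s - 6) - (-5*s + 4) = 2*s**2 - 8*s - 10 changes sign at s = -1 inside [-3, 0], so split the integral there.
∫[-3,-1] (2*s**2 - 8*s - 10) ds = 88/3.
∫[-1,0] (2*s**2 - 8*s - 10) ds = -16/3; the area of that piece is 16/3.
Total area = 88/3 + 16/3 = 104/3.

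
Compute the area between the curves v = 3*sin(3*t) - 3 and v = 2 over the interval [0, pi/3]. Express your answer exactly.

On [0, pi/3], (3*sin(3*t) - 3) - (2) = 3*sin(3*t) - 5 is ≤ 0 throughout, so the area is a single integral of |3*sin(3*t) - 5|.
∫[0,pi/3] (3*sin(3*t) - 5) dt = 2 - 5*pi/3; the area of that piece is -2 + 5*pi/3.

-2 + 5*pi/3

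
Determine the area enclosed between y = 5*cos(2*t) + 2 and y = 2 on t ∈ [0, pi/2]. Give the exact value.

5

The difference (5*cos(2*t) + 2) - (2) = 5*cos(2*t) changes sign at t = pi/4 inside [0, pi/2], so split the integral there.
∫[0,pi/4] (5*cos(2*t)) dt = 5/2.
∫[pi/4,pi/2] (5*cos(2*t)) dt = -5/2; the area of that piece is 5/2.
Total area = 5/2 + 5/2 = 5.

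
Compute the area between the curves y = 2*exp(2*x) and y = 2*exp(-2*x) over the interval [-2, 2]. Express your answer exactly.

-4 + 2*exp(-4) + 2*exp(4)

The difference (2*exp(2*x)) - (2*exp(-2*x)) = 2*exp(2*x) - 2*exp(-2*x) changes sign at x = 0 inside [-2, 2], so split the integral there.
∫[-2,0] (2*exp(2*x) - 2*exp(-2*x)) dx = -exp(4) - exp(-4) + 2; the area of that piece is -2 + exp(-4) + exp(4).
∫[0,2] (2*exp(2*x) - 2*exp(-2*x)) dx = -2 + exp(-4) + exp(4).
Total area = (-2 + exp(-4) + exp(4)) + (-2 + exp(-4) + exp(4)) = -4 + 2*exp(-4) + 2*exp(4).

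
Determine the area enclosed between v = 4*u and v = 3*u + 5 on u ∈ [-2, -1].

On [-2, -1], (4*u) - (3*u + 5) = u - 5 is ≤ 0 throughout, so the area is a single integral of |u - 5|.
∫[-2,-1] (u - 5) du = -13/2; the area of that piece is 13/2.

13/2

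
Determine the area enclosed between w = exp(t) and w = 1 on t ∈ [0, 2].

On [0, 2], (exp(t)) - (1) = exp(t) - 1 is ≥ 0 throughout, so the area is a single integral of |exp(t) - 1|.
∫[0,2] (exp(t) - 1) dt = -3 + exp(2).

-3 + exp(2)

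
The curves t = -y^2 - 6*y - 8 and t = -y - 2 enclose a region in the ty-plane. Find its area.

1/6

Both boundary curves give t as a function of y, so integrate with respect to y. Setting them equal: -y^2 - 5*y - 6 = 0, i.e. -(y + 2)*(y + 3) = 0, so they meet at y = -3, -2.
For y in [-3, -2], t = -y^2 - 6*y - 8 is on the right; area = ∫[-3,-2] (-y^2 - 5*y - 6) dy = 1/6.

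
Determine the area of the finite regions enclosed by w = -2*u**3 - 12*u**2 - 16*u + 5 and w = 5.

16

Set the curves equal: -2*u**3 - 12*u**2 - 16*u + 5 = 5, so -2*u**3 - 12*u**2 - 16*u = 0, which factors as -2*u*(u + 2)*(u + 4) = 0. The curves meet at u = -4, -2, 0.
On [-4, -2], w = 5 is on top; that piece has area ∫[-4,-2] (-(-2*u**3 - 12*u**2 - 16*u)) du = 8.
On [-2, 0], w = -2*u**3 - 12*u**2 - 16*u + 5 is on top; that piece has area ∫[-2,0] (-2*u**3 - 12*u**2 - 16*u) du = 8.
Total enclosed area = 8 + 8 = 16.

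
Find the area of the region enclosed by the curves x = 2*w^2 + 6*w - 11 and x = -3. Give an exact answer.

125/3

Both boundary curves give x as a function of w, so integrate with respect to w. Setting them equal: 2*w^2 + 6*w - 8 = 0, i.e. 2*(w - 1)*(w + 4) = 0, so they meet at w = -4, 1.
For w in [-4, 1], x = 2*w^2 + 6*w - 11 is on the left; area = ∫[-4,1] (-(2*w^2 + 6*w - 8)) dw = 125/3.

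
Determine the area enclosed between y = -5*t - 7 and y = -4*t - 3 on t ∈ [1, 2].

11/2

On [1, 2], (-5*t - 7) - (-4*t - 3) = -t - 4 is ≤ 0 throughout, so the area is a single integral of |-t - 4|.
∫[1,2] (-t - 4) dt = -11/2; the area of that piece is 11/2.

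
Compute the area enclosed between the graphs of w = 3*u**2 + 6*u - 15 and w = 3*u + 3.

125/2

Set the curves equal: 3*u**2 + 6*u - 15 = 3*u + 3, so 3*u**2 + 3*u - 18 = 0, which factors as 3*(u - 2)*(u + 3) = 0. The curves meet at u = -3, 2.
On [-3, 2], w = 3*u + 3 is on top; that piece has area ∫[-3,2] (-(3*u**2 + 3*u - 18)) du = 125/2.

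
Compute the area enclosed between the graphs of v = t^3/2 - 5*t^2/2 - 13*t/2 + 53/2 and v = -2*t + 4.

284/3

Set the curves equal: t^3/2 - 5*t^2/2 - 13*t/2 + 53/2 = -2*t + 4, so t^3/2 - 5*t^2/2 - 9*t/2 + 45/2 = 0, which factors as (t - 5)*(t - 3)*(t + 3)/2 = 0. The curves meet at t = -3, 3, 5.
On [-3, 3], v = t^3/2 - 5*t^2/2 - 13*t/2 + 53/2 is on top; that piece has area ∫[-3,3] (t^3/2 - 5*t^2/2 - 9*t/2 + 45/2) dt = 90.
On [3, 5], v = -2*t + 4 is on top; that piece has area ∫[3,5] (-(t^3/2 - 5*t^2/2 - 9*t/2 + 45/2)) dt = 14/3.
Total enclosed area = 90 + 14/3 = 284/3.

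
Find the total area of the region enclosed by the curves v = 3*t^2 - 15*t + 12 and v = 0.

27/2

Set the curves equal: 3*t^2 - 15*t + 12 = 0, so 3*t^2 - 15*t + 12 = 0, which factors as 3*(t - 4)*(t - 1) = 0. The curves meet at t = 1, 4.
On [1, 4], v = 0 is on top; that piece has area ∫[1,4] (-(3*t^2 - 15*t + 12)) dt = 27/2.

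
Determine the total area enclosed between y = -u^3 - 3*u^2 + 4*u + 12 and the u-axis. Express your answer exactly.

131/4

The curve meets the u-axis where -u^3 - 3*u^2 + 4*u + 12 = 0, i.e. -(u - 2)*(u + 2)*(u + 3) = 0, at u = -3, -2, 2.
On [-3, -2] the curve lies below the axis; ∫[-3,-2] (-u^3 - 3*u^2 + 4*u + 12) du = -3/4, giving area 3/4.
On [-2, 2] the curve lies above the axis; ∫[-2,2] (-u^3 - 3*u^2 + 4*u + 12) du = 32, giving area 32.
Total area = 3/4 + 32 = 131/4.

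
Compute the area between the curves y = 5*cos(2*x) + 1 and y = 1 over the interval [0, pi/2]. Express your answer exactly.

The difference (5*cos(2*x) + 1) - (1) = 5*cos(2*x) changes sign at x = pi/4 inside [0, pi/2], so split the integral there.
∫[0,pi/4] (5*cos(2*x)) dx = 5/2.
∫[pi/4,pi/2] (5*cos(2*x)) dx = -5/2; the area of that piece is 5/2.
Total area = 5/2 + 5/2 = 5.

5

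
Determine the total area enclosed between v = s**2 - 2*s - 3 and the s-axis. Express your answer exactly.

32/3

The curve meets the s-axis where s**2 - 2*s - 3 = 0, i.e. (s - 3)*(s + 1) = 0, at s = -1, 3.
On [-1, 3] the curve lies below the axis; ∫[-1,3] (s**2 - 2*s - 3) ds = -32/3, giving area 32/3.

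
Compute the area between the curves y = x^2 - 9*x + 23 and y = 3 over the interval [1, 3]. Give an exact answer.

38/3

On [1, 3], (x^2 - 9*x + 23) - (3) = x^2 - 9*x + 20 is ≥ 0 throughout, so the area is a single integral of |x^2 - 9*x + 20|.
∫[1,3] (x^2 - 9*x + 20) dx = 38/3.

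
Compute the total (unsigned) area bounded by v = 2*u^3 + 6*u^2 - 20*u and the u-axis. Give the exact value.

The curve meets the u-axis where 2*u^3 + 6*u^2 - 20*u = 0, i.e. 2*u*(u - 2)*(u + 5) = 0, at u = -5, 0, 2.
On [-5, 0] the curve lies above the axis; ∫[-5,0] (2*u^3 + 6*u^2 - 20*u) du = 375/2, giving area 375/2.
On [0, 2] the curve lies below the axis; ∫[0,2] (2*u^3 + 6*u^2 - 20*u) du = -16, giving area 16.
Total area = 375/2 + 16 = 407/2.

407/2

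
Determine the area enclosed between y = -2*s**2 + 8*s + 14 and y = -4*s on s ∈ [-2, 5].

458/3

The difference (-2*s**2 + 8*s + 14) - (-4*s) = -2*s**2 + 12*s + 14 changes sign at s = -1 inside [-2, 5], so split the integral there.
∫[-2,-1] (-2*s**2 + 12*s + 14) ds = -26/3; the area of that piece is 26/3.
∫[-1,5] (-2*s**2 + 12*s + 14) ds = 144.
Total area = 26/3 + 144 = 458/3.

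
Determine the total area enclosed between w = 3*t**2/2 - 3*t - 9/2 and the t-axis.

16

The curve meets the t-axis where 3*t**2/2 - 3*t - 9/2 = 0, i.e. 3*(t - 3)*(t + 1)/2 = 0, at t = -1, 3.
On [-1, 3] the curve lies below the axis; ∫[-1,3] (3*t**2/2 - 3*t - 9/2) dt = -16, giving area 16.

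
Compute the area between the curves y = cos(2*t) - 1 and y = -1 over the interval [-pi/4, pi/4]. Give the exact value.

On [-pi/4, pi/4], (cos(2*t) - 1) - (-1) = cos(2*t) is ≥ 0 throughout, so the area is a single integral of |cos(2*t)|.
∫[-pi/4,pi/4] (cos(2*t)) dt = 1.

1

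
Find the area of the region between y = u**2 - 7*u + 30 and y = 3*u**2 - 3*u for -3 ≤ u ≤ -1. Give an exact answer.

176/3

On [-3, -1], (u**2 - 7*u + 30) - (3*u**2 - 3*u) = -2*u**2 - 4*u + 30 is ≥ 0 throughout, so the area is a single integral of |-2*u**2 - 4*u + 30|.
∫[-3,-1] (-2*u**2 - 4*u + 30) du = 176/3.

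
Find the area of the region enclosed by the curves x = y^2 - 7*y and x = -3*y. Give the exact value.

Both boundary curves give x as a function of y, so integrate with respect to y. Setting them equal: y^2 - 4*y = 0, i.e. y*(y - 4) = 0, so they meet at y = 0, 4.
For y in [0, 4], x = y^2 - 7*y is on the left; area = ∫[0,4] (-(y^2 - 4*y)) dy = 32/3.

32/3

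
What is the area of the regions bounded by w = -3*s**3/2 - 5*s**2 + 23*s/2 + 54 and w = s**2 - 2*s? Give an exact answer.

Set the curves equal: -3*s**3/2 - 5*s**2 + 23*s/2 + 54 = s**2 - 2*s, so -3*s**3/2 - 6*s**2 + 27*s/2 + 54 = 0, which factors as -3*(s - 3)*(s + 3)*(s + 4)/2 = 0. The curves meet at s = -4, -3, 3.
On [-4, -3], w = s**2 - 2*s is on top; that piece has area ∫[-4,-3] (-(-3*s**3/2 - 6*s**2 + 27*s/2 + 54)) ds = 13/8.
On [-3, 3], w = -3*s**3/2 - 5*s**2 + 23*s/2 + 54 is on top; that piece has area ∫[-3,3] (-3*s**3/2 - 6*s**2 + 27*s/2 + 54) ds = 216.
Total enclosed area = 13/8 + 216 = 1741/8.

1741/8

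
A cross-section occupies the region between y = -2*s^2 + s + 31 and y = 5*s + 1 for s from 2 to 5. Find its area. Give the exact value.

The difference (-2*s^2 + s + 31) - (5*s + 1) = -2*s^2 - 4*s + 30 changes sign at s = 3 inside [2, 5], so split the integral there.
∫[2,3] (-2*s^2 - 4*s + 30) ds = 22/3.
∫[3,5] (-2*s^2 - 4*s + 30) ds = -112/3; the area of that piece is 112/3.
Total area = 22/3 + 112/3 = 134/3.

134/3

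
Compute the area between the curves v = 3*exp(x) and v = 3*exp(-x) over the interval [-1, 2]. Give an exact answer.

-12 + 3*exp(-2) + 3*exp(-1) + 3*exp(1) + 3*exp(2)

The difference (3*exp(x)) - (3*exp(-x)) = 3*exp(x) - 3*exp(-x) changes sign at x = 0 inside [-1, 2], so split the integral there.
∫[-1,0] (3*exp(x) - 3*exp(-x)) dx = -3*exp(1) - 3*exp(-1) + 6; the area of that piece is -6 + 3*exp(-1) + 3*exp(1).
∫[0,2] (3*exp(x) - 3*exp(-x)) dx = -6 + 3*exp(-2) + 3*exp(2).
Total area = (-6 + 3*exp(-1) + 3*exp(1)) + (-6 + 3*exp(-2) + 3*exp(2)) = -12 + 3*exp(-2) + 3*exp(-1) + 3*exp(1) + 3*exp(2).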